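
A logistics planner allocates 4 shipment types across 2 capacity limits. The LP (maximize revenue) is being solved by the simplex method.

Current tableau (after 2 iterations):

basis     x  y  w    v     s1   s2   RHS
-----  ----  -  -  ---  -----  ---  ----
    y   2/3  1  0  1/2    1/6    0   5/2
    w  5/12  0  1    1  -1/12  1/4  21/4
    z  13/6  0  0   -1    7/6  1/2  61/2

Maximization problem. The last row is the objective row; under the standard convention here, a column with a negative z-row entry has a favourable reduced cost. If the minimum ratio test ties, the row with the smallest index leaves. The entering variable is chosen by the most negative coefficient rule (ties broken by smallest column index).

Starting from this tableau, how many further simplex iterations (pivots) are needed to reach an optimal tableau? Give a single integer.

pivot: v in, y out → z = 71/2
No improving column remains; optimal.

1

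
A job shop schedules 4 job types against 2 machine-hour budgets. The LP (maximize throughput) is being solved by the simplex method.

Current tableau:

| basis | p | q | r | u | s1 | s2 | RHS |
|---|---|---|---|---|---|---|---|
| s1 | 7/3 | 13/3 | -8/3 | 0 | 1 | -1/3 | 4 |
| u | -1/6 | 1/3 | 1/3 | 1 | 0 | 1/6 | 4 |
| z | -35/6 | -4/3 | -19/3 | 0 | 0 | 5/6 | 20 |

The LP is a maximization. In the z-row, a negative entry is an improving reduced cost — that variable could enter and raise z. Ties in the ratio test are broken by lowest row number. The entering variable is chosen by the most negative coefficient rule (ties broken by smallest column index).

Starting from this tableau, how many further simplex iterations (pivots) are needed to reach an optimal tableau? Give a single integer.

pivot: r in, u out → z = 96
pivot: p in, s1 out → z = 420
No improving column remains; optimal.

2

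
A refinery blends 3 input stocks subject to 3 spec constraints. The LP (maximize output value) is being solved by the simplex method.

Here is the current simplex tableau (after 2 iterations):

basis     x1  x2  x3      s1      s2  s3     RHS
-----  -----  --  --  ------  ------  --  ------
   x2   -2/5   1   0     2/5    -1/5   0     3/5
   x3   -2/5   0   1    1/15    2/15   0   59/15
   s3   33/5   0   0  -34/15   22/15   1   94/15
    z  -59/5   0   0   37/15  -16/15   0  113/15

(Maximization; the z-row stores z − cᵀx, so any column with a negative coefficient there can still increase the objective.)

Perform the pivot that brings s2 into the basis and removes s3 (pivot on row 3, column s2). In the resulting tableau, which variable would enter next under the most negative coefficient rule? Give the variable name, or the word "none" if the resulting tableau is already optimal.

Pivot element 22/15. New z-row = old z-row − (-16/15)·(row 3/(22/15)).
Updated z-row coefficients: x1: -7, x2: 0, x3: 0, s1: 9/11, s2: 0, s3: 8/11.
The most negative is -7 in column x1, so x1 would enter next.

x1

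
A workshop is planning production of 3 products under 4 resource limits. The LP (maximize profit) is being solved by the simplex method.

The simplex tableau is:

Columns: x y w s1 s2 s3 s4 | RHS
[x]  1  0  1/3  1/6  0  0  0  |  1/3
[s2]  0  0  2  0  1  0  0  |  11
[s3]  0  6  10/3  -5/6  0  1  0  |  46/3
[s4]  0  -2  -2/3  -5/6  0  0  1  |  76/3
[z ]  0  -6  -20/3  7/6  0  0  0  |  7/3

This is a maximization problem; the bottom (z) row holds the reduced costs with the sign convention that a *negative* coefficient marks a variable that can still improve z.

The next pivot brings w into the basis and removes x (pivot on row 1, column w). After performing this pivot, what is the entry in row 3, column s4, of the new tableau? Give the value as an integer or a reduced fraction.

0

Pivot element is row 1, column w: 1/3.
Normalize row 1: new (row 1, s4) = 0/(1/3) = 0.
row 3 ← row 3 − (10/3)·(new row 1): 0 − (10/3)·0 = 0.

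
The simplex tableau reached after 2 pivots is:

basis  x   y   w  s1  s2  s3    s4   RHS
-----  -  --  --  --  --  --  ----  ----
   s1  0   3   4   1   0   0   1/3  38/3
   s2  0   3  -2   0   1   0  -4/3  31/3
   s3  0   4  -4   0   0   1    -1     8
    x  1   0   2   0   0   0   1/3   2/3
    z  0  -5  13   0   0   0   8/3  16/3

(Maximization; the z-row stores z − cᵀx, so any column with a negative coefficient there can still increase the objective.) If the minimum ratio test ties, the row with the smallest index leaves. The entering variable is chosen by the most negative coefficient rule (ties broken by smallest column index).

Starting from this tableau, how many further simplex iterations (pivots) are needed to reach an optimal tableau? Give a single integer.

pivot: y in, s3 out → z = 46/3
No improving column remains; optimal.

1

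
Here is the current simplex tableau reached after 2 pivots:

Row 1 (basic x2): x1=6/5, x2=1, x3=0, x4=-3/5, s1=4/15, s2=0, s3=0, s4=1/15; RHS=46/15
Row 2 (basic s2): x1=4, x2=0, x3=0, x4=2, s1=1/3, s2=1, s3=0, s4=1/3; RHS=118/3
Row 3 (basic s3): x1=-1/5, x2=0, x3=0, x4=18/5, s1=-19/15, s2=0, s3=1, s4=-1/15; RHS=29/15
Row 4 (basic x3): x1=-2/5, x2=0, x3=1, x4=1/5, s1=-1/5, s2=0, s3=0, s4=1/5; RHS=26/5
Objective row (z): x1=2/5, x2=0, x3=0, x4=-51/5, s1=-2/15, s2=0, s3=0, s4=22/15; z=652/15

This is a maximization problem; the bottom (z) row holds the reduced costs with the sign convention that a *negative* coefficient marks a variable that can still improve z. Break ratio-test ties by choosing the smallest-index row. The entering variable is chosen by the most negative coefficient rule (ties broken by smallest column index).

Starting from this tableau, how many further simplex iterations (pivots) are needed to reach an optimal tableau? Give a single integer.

2

pivot: x4 in, s3 out → z = 881/18
pivot: s1 in, s2 out → z = 10431/56
No improving column remains; optimal.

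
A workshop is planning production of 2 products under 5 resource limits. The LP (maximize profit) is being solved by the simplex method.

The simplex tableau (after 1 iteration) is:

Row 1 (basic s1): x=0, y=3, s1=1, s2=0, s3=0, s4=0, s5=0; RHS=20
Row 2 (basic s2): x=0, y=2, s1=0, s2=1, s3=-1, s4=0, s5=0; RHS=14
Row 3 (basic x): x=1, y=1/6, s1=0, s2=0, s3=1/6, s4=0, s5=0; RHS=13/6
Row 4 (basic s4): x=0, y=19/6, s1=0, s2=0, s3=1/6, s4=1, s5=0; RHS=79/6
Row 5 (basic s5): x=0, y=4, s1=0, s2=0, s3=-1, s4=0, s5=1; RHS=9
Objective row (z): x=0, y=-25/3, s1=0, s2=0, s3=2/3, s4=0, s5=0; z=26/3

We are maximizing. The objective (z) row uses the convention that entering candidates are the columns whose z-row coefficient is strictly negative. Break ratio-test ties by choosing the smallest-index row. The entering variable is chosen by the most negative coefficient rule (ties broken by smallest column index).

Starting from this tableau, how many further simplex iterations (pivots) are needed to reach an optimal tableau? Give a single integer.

pivot: y in, s5 out → z = 329/12
pivot: s3 in, s4 out → z = 836/23
No improving column remains; optimal.

2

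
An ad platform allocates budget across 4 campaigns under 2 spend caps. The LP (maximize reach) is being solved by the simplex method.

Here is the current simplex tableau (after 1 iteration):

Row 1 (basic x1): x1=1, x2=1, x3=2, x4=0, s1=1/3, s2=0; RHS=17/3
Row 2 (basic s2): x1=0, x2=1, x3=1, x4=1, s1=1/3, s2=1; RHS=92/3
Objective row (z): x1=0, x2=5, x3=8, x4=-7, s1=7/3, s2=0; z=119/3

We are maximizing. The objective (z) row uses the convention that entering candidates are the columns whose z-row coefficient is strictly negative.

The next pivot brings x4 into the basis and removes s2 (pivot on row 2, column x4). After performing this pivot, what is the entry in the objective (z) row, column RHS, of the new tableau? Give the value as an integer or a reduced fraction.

Pivot element is row 2, column x4: 1.
Normalize row 2: new (row 2, RHS) = (92/3)/1 = 92/3.
z-row ← z-row − (-7)·(new row 2): 119/3 − (-7)·(92/3) = 763/3.

763/3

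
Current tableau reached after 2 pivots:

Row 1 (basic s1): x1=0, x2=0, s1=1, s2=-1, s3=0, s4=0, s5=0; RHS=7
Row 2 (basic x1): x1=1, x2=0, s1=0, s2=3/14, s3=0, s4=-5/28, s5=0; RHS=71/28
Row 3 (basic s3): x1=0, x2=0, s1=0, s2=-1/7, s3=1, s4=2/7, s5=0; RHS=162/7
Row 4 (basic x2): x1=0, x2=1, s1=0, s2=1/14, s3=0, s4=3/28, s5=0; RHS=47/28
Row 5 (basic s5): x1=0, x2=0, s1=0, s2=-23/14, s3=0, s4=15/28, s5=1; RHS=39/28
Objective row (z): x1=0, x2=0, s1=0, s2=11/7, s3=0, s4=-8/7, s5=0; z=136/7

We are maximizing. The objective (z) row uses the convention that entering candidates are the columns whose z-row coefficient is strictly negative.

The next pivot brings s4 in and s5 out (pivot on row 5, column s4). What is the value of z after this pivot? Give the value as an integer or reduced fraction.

112/5

Minimum ratio for s4: (39/28)/(15/28) = 13/5.
z changes by −(z-row coeff of s4)·ratio = −(-8/7)·(13/5) = 104/35.
New z = 136/7 + (104/35) = 112/5.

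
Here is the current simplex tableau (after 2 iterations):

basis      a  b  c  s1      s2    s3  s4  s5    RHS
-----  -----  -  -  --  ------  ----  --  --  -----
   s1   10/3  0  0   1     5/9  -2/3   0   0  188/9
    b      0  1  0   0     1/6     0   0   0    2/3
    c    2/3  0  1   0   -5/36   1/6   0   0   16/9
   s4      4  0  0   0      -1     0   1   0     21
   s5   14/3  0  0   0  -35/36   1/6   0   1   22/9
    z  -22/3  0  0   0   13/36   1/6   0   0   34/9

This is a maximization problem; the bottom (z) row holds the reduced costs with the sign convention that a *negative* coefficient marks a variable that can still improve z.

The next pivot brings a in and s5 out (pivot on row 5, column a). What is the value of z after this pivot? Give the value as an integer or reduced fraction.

160/21

Minimum ratio for a: (22/9)/(14/3) = 11/21.
z changes by −(z-row coeff of a)·ratio = −(-22/3)·(11/21) = 242/63.
New z = 34/9 + (242/63) = 160/21.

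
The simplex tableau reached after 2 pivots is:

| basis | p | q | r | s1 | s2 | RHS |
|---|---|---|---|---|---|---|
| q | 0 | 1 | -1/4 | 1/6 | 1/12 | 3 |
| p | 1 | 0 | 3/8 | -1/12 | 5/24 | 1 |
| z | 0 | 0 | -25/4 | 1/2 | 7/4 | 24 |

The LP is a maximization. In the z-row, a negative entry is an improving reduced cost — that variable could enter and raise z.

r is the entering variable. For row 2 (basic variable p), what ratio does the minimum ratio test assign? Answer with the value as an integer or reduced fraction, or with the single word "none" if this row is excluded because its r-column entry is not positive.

8/3

Ratio = RHS / (r entry) = 1 / (3/8) = 8/3.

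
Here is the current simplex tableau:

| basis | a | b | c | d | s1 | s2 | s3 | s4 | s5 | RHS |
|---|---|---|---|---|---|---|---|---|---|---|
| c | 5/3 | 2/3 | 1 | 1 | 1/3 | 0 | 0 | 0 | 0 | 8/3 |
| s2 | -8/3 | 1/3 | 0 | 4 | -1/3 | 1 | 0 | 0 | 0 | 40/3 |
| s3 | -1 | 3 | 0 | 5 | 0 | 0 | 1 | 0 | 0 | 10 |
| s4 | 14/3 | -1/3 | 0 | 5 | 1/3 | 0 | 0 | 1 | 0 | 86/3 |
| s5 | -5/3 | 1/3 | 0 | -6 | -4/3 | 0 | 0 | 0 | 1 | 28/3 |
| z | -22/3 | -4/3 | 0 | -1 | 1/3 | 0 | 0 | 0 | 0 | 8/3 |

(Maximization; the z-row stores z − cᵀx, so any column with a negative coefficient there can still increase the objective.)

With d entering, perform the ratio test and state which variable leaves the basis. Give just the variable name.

Ratios: row 1 (c): (8/3)/1 = 8/3; row 2 (s2): (40/3)/4 = 10/3; row 3 (s3): 10/5 = 2; row 4 (s4): (86/3)/5 = 86/15; row 5 (s5): entry -6 ≤ 0, skip.
Minimum ratio 2 is in the s3 row, so s3 leaves.

s3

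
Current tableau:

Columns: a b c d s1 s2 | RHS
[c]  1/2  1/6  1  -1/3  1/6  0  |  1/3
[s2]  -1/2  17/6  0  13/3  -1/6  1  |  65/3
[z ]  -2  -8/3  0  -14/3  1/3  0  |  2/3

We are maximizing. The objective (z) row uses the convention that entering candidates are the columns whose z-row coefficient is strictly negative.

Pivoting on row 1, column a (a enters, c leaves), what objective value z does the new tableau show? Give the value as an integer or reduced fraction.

2

Minimum ratio for a: (1/3)/(1/2) = 2/3.
z changes by −(z-row coeff of a)·ratio = −(-2)·(2/3) = 4/3.
New z = 2/3 + (4/3) = 2.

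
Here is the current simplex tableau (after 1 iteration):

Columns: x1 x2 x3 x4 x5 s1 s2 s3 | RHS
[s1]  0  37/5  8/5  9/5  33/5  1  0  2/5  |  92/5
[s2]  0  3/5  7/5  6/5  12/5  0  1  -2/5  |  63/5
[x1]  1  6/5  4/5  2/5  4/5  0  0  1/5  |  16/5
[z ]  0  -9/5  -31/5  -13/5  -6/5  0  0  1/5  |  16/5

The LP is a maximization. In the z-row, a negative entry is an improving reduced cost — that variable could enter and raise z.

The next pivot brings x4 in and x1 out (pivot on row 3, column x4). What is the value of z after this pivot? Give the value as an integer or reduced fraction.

24

Minimum ratio for x4: (16/5)/(2/5) = 8.
z changes by −(z-row coeff of x4)·ratio = −(-13/5)·8 = 104/5.
New z = 16/5 + (104/5) = 24.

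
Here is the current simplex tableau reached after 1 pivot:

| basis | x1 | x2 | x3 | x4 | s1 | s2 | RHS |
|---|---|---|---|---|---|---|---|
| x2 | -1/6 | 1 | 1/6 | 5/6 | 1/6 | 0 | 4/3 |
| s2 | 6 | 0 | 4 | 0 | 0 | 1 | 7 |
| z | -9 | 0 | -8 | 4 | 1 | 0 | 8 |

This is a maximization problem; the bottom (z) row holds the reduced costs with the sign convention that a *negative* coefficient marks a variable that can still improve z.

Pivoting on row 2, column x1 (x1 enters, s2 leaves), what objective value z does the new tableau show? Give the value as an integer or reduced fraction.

Minimum ratio for x1: 7/6 = 7/6.
z changes by −(z-row coeff of x1)·ratio = −(-9)·(7/6) = 21/2.
New z = 8 + (21/2) = 37/2.

37/2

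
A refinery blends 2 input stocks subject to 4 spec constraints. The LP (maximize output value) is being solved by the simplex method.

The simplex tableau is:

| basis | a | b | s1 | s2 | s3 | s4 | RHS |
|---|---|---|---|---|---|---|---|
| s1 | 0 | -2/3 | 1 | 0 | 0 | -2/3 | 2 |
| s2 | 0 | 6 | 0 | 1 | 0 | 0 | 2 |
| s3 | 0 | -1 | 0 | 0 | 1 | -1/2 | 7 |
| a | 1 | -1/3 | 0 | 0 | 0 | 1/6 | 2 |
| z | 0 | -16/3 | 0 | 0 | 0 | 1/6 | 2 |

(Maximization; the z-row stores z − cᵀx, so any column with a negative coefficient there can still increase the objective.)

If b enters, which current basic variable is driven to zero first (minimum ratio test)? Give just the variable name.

s2

Ratios: row 1 (s1): entry -2/3 ≤ 0, skip; row 2 (s2): 2/6 = 1/3; row 3 (s3): entry -1 ≤ 0, skip; row 4 (a): entry -1/3 ≤ 0, skip.
Minimum ratio 1/3 is in the s2 row, so s2 leaves.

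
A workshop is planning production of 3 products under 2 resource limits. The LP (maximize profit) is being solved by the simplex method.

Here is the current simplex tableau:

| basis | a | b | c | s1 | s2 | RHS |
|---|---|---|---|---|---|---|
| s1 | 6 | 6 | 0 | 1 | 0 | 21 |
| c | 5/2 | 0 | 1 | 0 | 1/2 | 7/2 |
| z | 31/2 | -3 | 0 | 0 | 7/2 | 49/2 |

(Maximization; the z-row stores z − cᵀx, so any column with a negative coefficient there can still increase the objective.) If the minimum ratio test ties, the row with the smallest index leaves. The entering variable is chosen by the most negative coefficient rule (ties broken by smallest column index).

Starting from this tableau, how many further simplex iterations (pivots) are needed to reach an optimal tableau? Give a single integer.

1

pivot: b in, s1 out → z = 35
No improving column remains; optimal.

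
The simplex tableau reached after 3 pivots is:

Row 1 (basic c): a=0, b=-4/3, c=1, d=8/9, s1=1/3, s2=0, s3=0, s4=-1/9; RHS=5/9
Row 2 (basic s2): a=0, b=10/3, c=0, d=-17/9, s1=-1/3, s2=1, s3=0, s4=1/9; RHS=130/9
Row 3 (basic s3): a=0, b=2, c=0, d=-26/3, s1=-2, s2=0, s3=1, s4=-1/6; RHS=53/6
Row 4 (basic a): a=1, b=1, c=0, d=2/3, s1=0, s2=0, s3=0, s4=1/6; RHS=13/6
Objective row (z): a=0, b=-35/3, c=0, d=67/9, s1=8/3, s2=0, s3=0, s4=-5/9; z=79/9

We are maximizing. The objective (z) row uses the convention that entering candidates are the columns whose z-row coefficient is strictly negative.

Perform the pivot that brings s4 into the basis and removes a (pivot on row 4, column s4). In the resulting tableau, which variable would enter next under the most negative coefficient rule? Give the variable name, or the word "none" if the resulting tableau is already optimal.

b

Pivot element 1/6. New z-row = old z-row − (-5/9)·(row 4/(1/6)).
Updated z-row coefficients: a: 10/3, b: -25/3, c: 0, d: 29/3, s1: 8/3, s2: 0, s3: 0, s4: 0.
The most negative is -25/3 in column b, so b would enter next.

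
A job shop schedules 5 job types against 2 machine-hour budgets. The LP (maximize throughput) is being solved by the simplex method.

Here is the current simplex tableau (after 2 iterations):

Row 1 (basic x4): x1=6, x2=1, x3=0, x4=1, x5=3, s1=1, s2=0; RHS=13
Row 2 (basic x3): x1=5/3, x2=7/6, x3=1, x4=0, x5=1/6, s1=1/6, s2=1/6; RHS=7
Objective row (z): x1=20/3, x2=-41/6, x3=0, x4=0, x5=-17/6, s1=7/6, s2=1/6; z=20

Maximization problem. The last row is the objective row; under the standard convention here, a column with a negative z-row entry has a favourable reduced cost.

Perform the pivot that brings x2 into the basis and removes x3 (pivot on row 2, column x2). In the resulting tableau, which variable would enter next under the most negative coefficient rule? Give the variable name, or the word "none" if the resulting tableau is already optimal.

x5

Pivot element 7/6. New z-row = old z-row − (-41/6)·(row 2/(7/6)).
Updated z-row coefficients: x1: 115/7, x2: 0, x3: 41/7, x4: 0, x5: -13/7, s1: 15/7, s2: 8/7.
The most negative is -13/7 in column x5, so x5 would enter next.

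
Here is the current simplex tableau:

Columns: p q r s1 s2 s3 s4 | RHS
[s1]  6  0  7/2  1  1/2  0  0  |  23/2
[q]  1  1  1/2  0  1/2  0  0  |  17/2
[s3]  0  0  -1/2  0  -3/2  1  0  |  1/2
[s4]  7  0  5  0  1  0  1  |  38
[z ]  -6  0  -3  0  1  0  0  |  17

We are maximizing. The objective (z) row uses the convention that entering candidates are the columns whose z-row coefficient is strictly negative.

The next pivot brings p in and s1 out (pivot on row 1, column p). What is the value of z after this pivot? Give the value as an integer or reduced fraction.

57/2

Minimum ratio for p: (23/2)/6 = 23/12.
z changes by −(z-row coeff of p)·ratio = −(-6)·(23/12) = 23/2.
New z = 17 + (23/2) = 57/2.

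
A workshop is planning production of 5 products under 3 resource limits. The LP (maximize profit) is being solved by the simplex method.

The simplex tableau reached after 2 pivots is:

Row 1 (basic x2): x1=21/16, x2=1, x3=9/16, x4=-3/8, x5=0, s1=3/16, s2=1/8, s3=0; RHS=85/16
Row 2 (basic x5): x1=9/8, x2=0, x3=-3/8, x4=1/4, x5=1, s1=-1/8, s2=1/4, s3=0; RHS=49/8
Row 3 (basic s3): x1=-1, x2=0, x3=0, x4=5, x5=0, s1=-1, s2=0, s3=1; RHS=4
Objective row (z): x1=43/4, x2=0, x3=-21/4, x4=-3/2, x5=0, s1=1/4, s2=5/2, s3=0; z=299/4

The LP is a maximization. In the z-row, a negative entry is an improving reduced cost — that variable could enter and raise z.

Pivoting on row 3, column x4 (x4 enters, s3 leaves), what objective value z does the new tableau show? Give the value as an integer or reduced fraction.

Minimum ratio for x4: 4/5 = 4/5.
z changes by −(z-row coeff of x4)·ratio = −(-3/2)·(4/5) = 6/5.
New z = 299/4 + (6/5) = 1519/20.

1519/20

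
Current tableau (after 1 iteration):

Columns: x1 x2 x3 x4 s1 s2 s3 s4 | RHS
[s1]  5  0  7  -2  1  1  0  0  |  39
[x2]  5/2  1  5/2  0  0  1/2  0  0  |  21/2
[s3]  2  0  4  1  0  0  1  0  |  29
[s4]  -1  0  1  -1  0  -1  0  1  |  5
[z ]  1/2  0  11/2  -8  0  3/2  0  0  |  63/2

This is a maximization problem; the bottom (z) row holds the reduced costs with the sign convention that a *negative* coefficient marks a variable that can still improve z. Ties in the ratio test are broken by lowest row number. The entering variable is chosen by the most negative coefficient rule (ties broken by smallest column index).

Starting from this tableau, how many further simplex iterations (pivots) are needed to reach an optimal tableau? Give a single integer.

pivot: x4 in, s3 out → z = 527/2
No improving column remains; optimal.

1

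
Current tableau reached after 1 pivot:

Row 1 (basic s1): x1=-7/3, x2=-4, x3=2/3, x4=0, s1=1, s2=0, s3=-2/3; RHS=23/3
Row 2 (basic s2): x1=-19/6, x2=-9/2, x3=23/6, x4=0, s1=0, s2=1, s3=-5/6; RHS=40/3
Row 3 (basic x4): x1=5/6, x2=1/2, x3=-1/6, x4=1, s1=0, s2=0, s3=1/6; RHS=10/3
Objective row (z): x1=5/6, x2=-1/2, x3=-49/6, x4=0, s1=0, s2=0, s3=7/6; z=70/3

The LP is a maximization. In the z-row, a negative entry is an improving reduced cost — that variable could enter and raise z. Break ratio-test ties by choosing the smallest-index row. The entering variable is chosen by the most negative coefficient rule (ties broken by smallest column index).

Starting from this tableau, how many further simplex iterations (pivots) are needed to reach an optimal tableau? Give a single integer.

2

pivot: x3 in, s2 out → z = 1190/23
pivot: x2 in, x4 out → z = 1270/7
No improving column remains; optimal.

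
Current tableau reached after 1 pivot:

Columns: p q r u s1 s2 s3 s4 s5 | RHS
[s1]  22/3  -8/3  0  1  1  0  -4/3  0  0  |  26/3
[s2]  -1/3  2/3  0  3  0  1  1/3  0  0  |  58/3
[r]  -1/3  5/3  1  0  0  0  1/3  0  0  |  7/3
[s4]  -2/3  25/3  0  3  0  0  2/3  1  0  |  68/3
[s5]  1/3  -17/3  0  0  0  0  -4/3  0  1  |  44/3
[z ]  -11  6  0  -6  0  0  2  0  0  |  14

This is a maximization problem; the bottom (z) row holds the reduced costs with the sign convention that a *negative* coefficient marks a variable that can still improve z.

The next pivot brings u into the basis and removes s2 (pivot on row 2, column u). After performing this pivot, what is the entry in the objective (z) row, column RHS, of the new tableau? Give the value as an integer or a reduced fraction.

158/3

Pivot element is row 2, column u: 3.
Normalize row 2: new (row 2, RHS) = (58/3)/3 = 58/9.
z-row ← z-row − (-6)·(new row 2): 14 − (-6)·(58/9) = 158/3.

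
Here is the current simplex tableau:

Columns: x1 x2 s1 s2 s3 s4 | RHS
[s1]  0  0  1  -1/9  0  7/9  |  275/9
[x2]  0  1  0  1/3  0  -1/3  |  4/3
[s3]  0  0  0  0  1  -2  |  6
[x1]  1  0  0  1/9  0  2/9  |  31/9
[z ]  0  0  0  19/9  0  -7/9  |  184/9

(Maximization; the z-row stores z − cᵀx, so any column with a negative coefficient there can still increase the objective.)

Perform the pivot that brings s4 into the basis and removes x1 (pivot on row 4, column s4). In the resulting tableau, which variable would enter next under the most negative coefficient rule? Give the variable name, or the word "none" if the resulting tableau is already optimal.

Pivot element 2/9. New z-row = old z-row − (-7/9)·(row 4/(2/9)).
Updated z-row coefficients: x1: 7/2, x2: 0, s1: 0, s2: 5/2, s3: 0, s4: 0.
No coefficient is strictly negative; the tableau after this pivot is optimal.

none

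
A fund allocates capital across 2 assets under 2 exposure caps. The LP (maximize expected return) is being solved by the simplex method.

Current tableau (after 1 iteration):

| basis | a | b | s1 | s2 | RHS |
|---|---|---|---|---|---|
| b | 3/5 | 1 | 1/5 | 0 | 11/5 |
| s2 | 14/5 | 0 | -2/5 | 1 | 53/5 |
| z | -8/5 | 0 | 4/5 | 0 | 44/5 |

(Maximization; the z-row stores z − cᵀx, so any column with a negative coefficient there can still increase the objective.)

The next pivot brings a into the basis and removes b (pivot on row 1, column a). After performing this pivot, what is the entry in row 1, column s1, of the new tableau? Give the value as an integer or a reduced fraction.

Pivot element is row 1, column a: 3/5.
Normalize row 1: new (row 1, s1) = (1/5)/(3/5) = 1/3.
Row 1 is the pivot row, so the entry is 1/3.

1/3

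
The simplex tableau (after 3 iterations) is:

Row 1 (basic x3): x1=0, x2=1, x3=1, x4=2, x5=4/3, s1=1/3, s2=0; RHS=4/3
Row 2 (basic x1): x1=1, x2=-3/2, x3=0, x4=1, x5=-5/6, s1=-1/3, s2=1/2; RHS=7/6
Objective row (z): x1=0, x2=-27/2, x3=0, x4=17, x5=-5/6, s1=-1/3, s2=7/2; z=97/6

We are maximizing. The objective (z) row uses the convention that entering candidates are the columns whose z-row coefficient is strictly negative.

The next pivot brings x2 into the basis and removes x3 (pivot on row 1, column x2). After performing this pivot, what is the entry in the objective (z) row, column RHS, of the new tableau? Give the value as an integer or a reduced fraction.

Pivot element is row 1, column x2: 1.
Normalize row 1: new (row 1, RHS) = (4/3)/1 = 4/3.
z-row ← z-row − (-27/2)·(new row 1): 97/6 − (-27/2)·(4/3) = 205/6.

205/6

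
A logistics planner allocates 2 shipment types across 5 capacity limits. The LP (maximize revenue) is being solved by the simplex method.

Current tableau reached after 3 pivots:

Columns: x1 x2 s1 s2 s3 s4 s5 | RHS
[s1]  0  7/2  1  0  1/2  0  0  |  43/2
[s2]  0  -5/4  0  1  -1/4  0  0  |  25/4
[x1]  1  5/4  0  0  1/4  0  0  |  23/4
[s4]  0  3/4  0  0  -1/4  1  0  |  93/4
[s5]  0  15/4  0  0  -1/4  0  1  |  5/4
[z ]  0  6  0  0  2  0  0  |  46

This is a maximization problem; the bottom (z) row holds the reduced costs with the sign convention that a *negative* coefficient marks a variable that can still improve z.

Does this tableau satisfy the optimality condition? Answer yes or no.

yes

No objective-row coefficient is strictly negative, so no entering variable exists; the tableau is optimal.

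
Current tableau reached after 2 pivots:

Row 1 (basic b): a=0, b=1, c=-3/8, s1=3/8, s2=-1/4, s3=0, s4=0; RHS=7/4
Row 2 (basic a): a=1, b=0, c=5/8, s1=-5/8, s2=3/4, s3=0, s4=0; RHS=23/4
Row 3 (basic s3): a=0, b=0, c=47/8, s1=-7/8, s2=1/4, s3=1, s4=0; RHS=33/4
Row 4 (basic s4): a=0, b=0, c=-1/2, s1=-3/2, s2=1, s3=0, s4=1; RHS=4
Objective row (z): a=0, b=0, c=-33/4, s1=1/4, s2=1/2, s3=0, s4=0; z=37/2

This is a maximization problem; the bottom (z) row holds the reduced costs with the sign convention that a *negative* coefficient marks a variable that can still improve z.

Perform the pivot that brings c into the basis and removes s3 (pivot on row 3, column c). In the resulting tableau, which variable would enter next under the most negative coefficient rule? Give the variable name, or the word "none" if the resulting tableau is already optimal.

s1

Pivot element 47/8. New z-row = old z-row − (-33/4)·(row 3/(47/8)).
Updated z-row coefficients: a: 0, b: 0, c: 0, s1: -46/47, s2: 40/47, s3: 66/47, s4: 0.
The most negative is -46/47 in column s1, so s1 would enter next.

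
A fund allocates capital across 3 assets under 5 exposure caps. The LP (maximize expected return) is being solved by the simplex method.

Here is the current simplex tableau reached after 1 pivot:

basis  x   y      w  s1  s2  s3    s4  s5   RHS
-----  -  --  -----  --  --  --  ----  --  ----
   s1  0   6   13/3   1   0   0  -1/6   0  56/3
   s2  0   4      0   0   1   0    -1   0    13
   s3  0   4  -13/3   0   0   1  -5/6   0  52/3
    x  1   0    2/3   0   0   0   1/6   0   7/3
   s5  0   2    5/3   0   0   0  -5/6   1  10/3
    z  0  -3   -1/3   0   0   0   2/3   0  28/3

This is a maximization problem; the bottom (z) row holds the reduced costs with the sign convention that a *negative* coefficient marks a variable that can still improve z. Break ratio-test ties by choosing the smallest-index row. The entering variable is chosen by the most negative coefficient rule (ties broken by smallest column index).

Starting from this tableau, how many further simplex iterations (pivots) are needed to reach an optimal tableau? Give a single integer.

2

pivot: y in, s5 out → z = 43/3
pivot: s4 in, s1 out → z = 33/2
No improving column remains; optimal.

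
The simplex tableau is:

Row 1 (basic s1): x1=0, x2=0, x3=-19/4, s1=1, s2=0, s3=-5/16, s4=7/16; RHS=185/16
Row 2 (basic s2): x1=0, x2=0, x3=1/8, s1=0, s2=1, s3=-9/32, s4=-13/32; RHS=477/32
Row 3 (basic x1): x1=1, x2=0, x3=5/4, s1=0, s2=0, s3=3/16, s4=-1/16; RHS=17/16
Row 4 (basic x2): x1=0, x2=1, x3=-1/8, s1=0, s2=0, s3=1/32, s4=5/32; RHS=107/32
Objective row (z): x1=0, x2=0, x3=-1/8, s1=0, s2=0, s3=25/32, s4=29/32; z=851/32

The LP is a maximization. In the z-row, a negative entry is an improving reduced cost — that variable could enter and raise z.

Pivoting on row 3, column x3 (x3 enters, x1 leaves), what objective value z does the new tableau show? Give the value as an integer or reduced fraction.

Minimum ratio for x3: (17/16)/(5/4) = 17/20.
z changes by −(z-row coeff of x3)·ratio = −(-1/8)·(17/20) = 17/160.
New z = 851/32 + (17/160) = 267/10.

267/10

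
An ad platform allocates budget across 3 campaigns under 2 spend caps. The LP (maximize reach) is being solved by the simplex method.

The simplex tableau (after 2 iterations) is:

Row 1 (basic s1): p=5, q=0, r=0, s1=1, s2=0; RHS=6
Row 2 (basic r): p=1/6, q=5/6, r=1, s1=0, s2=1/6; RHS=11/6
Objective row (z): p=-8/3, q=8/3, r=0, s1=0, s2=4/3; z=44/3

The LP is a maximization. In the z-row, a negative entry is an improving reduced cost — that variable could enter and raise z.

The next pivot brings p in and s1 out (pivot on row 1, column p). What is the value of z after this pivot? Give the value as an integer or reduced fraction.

Minimum ratio for p: 6/5 = 6/5.
z changes by −(z-row coeff of p)·ratio = −(-8/3)·(6/5) = 16/5.
New z = 44/3 + (16/5) = 268/15.

268/15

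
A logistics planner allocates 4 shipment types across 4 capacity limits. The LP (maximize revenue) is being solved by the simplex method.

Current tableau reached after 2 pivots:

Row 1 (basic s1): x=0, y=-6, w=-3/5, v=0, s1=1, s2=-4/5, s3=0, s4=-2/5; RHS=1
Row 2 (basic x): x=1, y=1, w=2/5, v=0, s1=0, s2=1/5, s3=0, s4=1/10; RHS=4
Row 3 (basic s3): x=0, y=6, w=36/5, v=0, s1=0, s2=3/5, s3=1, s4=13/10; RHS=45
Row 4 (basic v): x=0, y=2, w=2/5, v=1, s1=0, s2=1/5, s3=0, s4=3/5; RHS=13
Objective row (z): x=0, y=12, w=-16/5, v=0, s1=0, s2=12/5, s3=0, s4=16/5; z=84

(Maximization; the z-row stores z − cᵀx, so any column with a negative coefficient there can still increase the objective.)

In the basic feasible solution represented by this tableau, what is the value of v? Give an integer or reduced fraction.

v is basic (row 4); its value is the RHS of that row: 13.

13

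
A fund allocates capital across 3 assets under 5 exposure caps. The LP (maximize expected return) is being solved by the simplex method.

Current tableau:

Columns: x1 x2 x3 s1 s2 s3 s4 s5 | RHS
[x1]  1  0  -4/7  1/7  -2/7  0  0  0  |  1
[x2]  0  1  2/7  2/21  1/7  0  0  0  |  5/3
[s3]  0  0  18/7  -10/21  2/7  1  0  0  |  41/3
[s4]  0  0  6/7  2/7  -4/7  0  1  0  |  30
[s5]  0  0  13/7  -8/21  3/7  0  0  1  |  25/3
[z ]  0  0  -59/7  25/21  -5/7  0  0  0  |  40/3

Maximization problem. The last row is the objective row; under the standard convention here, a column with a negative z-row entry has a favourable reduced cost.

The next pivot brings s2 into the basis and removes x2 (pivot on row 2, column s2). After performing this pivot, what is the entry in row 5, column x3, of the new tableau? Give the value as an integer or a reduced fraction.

Pivot element is row 2, column s2: 1/7.
Normalize row 2: new (row 2, x3) = (2/7)/(1/7) = 2.
row 5 ← row 5 − (3/7)·(new row 2): 13/7 − (3/7)·2 = 1.

1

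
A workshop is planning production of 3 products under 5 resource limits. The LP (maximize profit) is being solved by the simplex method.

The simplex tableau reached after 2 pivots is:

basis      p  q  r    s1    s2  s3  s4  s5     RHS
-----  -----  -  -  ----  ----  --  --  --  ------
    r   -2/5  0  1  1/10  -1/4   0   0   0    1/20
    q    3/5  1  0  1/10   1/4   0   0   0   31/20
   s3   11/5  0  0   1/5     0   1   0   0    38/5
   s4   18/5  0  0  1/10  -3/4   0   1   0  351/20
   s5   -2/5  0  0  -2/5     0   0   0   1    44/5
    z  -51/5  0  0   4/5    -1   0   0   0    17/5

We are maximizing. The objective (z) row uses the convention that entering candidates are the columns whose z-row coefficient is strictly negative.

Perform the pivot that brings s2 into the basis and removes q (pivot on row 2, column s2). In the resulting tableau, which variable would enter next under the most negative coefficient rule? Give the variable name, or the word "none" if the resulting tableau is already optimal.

Pivot element 1/4. New z-row = old z-row − (-1)·(row 2/(1/4)).
Updated z-row coefficients: p: -39/5, q: 4, r: 0, s1: 6/5, s2: 0, s3: 0, s4: 0, s5: 0.
The most negative is -39/5 in column p, so p would enter next.

p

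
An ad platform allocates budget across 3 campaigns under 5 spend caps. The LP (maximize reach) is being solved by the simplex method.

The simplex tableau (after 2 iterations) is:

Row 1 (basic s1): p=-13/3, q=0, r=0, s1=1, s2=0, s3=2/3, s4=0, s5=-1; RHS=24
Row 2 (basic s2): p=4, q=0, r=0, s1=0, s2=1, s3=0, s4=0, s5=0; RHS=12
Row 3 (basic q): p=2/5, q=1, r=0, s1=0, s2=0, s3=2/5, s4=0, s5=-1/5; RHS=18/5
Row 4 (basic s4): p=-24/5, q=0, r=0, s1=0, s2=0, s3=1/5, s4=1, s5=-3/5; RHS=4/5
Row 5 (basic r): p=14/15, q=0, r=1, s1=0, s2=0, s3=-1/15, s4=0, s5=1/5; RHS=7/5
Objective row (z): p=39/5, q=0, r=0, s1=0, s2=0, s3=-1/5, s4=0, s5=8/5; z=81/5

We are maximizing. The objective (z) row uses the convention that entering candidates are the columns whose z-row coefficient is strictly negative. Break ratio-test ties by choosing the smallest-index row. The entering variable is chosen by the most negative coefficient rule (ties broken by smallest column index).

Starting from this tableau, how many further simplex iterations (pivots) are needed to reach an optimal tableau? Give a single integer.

1

pivot: s3 in, s4 out → z = 17
No improving column remains; optimal.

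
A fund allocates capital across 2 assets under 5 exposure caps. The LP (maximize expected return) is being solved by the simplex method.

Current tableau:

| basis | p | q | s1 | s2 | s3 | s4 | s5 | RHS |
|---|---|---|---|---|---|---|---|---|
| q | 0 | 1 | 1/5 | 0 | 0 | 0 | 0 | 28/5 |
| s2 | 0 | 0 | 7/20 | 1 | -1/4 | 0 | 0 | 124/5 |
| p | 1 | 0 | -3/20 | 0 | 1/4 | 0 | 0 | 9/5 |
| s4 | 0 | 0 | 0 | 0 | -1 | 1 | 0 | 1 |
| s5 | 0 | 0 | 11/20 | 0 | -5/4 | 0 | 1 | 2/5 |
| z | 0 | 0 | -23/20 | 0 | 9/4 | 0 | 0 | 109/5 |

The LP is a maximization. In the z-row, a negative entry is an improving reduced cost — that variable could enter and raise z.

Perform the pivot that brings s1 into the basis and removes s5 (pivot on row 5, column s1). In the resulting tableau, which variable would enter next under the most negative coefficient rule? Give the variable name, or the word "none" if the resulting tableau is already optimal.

Pivot element 11/20. New z-row = old z-row − (-23/20)·(row 5/(11/20)).
Updated z-row coefficients: p: 0, q: 0, s1: 0, s2: 0, s3: -4/11, s4: 0, s5: 23/11.
The most negative is -4/11 in column s3, so s3 would enter next.

s3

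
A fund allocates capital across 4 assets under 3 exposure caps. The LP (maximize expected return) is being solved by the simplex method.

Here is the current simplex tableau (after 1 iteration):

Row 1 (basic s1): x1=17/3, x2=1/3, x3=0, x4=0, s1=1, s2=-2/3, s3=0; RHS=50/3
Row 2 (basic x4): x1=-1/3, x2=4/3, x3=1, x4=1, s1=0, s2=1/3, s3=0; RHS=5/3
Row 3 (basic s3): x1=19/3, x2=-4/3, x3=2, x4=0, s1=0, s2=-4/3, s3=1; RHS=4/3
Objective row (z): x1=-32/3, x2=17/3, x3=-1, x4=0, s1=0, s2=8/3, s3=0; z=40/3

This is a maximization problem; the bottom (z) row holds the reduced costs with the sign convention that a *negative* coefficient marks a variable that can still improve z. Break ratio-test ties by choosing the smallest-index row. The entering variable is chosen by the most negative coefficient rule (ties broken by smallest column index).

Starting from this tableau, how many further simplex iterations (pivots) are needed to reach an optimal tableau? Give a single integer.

1

pivot: x1 in, s3 out → z = 296/19
No improving column remains; optimal.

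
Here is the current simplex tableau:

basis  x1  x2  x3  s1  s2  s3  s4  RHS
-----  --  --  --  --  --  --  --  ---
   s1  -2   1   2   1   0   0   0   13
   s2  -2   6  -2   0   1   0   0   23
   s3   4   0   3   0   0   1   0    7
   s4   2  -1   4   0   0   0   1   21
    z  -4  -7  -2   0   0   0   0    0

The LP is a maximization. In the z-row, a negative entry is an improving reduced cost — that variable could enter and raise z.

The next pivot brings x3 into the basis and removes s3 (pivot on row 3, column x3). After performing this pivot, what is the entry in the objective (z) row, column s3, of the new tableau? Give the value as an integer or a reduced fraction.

Pivot element is row 3, column x3: 3.
Normalize row 3: new (row 3, s3) = 1/3 = 1/3.
z-row ← z-row − (-2)·(new row 3): 0 − (-2)·(1/3) = 2/3.

2/3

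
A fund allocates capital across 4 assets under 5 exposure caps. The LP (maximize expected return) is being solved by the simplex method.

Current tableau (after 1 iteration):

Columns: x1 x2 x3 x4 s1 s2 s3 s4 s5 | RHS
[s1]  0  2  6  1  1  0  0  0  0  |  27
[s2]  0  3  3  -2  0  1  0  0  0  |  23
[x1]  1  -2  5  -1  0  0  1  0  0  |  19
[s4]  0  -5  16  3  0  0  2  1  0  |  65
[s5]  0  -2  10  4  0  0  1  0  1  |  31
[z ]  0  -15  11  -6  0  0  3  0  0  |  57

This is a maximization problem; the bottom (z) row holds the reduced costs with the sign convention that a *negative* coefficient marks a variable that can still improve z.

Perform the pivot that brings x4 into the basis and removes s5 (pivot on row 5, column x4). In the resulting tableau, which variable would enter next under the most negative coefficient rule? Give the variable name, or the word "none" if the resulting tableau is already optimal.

Pivot element 4. New z-row = old z-row − (-6)·(row 5/4).
Updated z-row coefficients: x1: 0, x2: -18, x3: 26, x4: 0, s1: 0, s2: 0, s3: 9/2, s4: 0, s5: 3/2.
The most negative is -18 in column x2, so x2 would enter next.

x2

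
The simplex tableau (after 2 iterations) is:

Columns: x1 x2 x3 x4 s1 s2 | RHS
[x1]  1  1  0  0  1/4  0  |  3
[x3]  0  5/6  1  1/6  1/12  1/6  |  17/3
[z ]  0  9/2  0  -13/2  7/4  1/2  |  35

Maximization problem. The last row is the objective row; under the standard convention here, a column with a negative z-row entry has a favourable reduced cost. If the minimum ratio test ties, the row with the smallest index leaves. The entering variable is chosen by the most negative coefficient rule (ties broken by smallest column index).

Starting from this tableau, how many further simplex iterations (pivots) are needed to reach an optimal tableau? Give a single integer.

pivot: x4 in, x3 out → z = 256
No improving column remains; optimal.

1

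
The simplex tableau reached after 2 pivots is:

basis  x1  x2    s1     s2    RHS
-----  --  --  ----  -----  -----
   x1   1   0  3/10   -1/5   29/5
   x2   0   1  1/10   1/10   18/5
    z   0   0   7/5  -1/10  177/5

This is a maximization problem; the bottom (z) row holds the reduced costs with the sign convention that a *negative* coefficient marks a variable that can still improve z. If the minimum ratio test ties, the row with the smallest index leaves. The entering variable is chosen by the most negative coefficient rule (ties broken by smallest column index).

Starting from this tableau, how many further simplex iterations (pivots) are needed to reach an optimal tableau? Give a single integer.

1

pivot: s2 in, x2 out → z = 39
No improving column remains; optimal.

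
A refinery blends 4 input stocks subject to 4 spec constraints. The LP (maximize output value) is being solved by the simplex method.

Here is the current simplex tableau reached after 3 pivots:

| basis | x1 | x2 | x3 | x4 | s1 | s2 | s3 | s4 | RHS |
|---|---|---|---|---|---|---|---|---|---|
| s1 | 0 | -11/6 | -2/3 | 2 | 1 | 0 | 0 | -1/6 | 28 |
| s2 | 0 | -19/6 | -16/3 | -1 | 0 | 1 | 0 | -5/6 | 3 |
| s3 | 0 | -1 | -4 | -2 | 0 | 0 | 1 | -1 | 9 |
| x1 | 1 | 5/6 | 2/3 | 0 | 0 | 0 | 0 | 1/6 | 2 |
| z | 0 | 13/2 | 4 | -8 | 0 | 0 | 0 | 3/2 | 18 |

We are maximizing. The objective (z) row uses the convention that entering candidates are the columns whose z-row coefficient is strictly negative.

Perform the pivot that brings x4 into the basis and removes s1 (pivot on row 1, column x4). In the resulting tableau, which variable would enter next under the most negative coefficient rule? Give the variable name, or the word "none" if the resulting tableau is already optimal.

x2

Pivot element 2. New z-row = old z-row − (-8)·(row 1/2).
Updated z-row coefficients: x1: 0, x2: -5/6, x3: 4/3, x4: 0, s1: 4, s2: 0, s3: 0, s4: 5/6.
The most negative is -5/6 in column x2, so x2 would enter next.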